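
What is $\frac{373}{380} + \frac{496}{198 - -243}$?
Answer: $\frac{352973}{167580} \approx 2.1063$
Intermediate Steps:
$\frac{373}{380} + \frac{496}{198 - -243} = 373 \cdot \frac{1}{380} + \frac{496}{198 + 243} = \frac{373}{380} + \frac{496}{441} = \frac{352973}{167580}$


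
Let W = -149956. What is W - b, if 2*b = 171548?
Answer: -235730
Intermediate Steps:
b = 85774 (b = (½)*171548 = 85774)
W - b = -149956 - 1*85774 = -149956 - 85774 = -235730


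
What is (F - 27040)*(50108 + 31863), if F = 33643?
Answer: 541254513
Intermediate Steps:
(F - 27040)*(50108 + 31863) = (33643 - 27040)*(50108 + 31863) = 6603*81971 = 541254513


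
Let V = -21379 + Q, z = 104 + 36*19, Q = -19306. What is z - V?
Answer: 41473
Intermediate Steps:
z = 788 (z = 104 + 684 = 788)
V = -40685 (V = -21379 - 19306 = -40685)
z - V = 788 - 1*(-40685) = 788 + 40685 = 41473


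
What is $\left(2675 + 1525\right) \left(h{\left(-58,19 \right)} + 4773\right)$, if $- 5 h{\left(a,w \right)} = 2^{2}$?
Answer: $20043240$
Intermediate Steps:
$h{\left(a,w \right)} = - \frac{4}{5}$ ($h{\left(a,w \right)} = - \frac{2^{2}}{5} = \left(- \frac{1}{5}\right) 4 = - \frac{4}{5}$)
$\left(2675 + 1525\right) \left(h{\left(-58,19 \right)} + 4773\right) = \left(2675 + 1525\right) \left(- \frac{4}{5} + 4773\right) = 4200 \cdot \frac{23861}{5} = 20043240$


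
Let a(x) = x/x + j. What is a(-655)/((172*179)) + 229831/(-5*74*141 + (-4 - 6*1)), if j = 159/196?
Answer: -346721173597/78719374160 ≈ -4.4045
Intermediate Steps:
j = 159/196 (j = 159*(1/196) = 159/196 ≈ 0.81122)
a(x) = 355/196 (a(x) = x/x + 159/196 = 1 + 159/196 = 355/196)
a(-655)/((172*179)) + 229831/(-5*74*141 + (-4 - 6*1)) = 355/(196*((172*179))) + 229831/(-5*74*141 + (-4 - 6*1)) = (355/196)/30788 + 229831/(-370*141 + (-4 - 6)) = (355/196)*(1/30788) + 229831/(-52170 - 10) = 355/6034448 + 229831/(-52180) = 355/6034448 + 229831*(-1/52180) = 355/6034448 - 229831/52180 = -346721173597/78719374160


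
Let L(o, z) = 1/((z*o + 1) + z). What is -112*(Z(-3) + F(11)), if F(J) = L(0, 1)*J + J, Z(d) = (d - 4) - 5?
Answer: -504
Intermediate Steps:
L(o, z) = 1/(1 + z + o*z) (L(o, z) = 1/((o*z + 1) + z) = 1/((1 + o*z) + z) = 1/(1 + z + o*z))
Z(d) = -9 + d (Z(d) = (-4 + d) - 5 = -9 + d)
F(J) = 3*J/2 (F(J) = J/(1 + 1 + 0*1) + J = J/(1 + 1 + 0) + J = J/2 + J = 3*J/2)
-112*(Z(-3) + F(11)) = -112*((-9 - 3) + (3/2)*11) = -112*(-12 + 33/2) = -112*9/2 = -504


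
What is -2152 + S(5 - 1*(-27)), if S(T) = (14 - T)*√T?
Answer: -2152 - 72*√2 ≈ -2253.8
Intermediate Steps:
S(T) = √T*(14 - T)
-2152 + S(5 - 1*(-27)) = -2152 + √(5 - 1*(-27))*(14 - (5 - 1*(-27))) = -2152 + √(5 + 27)*(14 - (5 + 27)) = -2152 + √32*(14 - 1*32) = -2152 + (4*√2)*(14 - 32) = -2152 + (4*√2)*(-18) = -2152 - 72*√2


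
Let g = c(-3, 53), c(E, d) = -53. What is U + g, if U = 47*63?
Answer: 2908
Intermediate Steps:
U = 2961
g = -53
U + g = 2961 - 53 = 2908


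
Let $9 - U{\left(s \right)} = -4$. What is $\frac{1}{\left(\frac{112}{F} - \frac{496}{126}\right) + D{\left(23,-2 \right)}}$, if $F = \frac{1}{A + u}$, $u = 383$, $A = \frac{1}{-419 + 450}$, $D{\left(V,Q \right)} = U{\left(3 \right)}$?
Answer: $\frac{1953}{83800645} \approx 2.3305 \cdot 10^{-5}$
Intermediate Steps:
$U{\left(s \right)} = 13$ ($U{\left(s \right)} = 9 - -4 = 9 + 4 = 13$)
$D{\left(V,Q \right)} = 13$
$A = \frac{1}{31} \approx 0.032258$
$F = \frac{31}{11874}$ ($F = \frac{1}{\frac{1}{31} + 383} = \frac{1}{\frac{11874}{31}} = \frac{31}{11874} \approx 0.0026107$)
$\frac{1}{\left(\frac{112}{F} - \frac{496}{126}\right) + D{\left(23,-2 \right)}} = \frac{1}{\left(\frac{112}{\frac{31}{11874}} - \frac{496}{126}\right) + 13} = \frac{1}{\left(112 \cdot \frac{11874}{31} - \frac{248}{63}\right) + 13} = \frac{1}{\left(\frac{1329888}{31} - \frac{248}{63}\right) + 13} = \frac{1}{\frac{83775256}{1953} + 13} = \frac{1}{\frac{83800645}{1953}} = \frac{1953}{83800645}$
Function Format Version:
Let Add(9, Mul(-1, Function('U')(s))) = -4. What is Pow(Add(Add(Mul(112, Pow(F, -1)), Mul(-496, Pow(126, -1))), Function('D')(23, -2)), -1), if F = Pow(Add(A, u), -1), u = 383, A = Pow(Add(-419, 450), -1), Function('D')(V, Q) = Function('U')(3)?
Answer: Rational(1953, 83800645) ≈ 2.3305e-5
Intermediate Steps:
Function('U')(s) = 13 (Function('U')(s) = Add(9, Mul(-1, -4)) = Add(9, 4) = 13)
Function('D')(V, Q) = 13
A = Rational(1, 31) (A = Pow(31, -1) = Rational(1, 31) ≈ 0.032258)
F = Rational(31, 11874) (F = Pow(Add(Rational(1, 31), 383), -1) = Pow(Rational(11874, 31), -1) = Rational(31, 11874) ≈ 0.0026107)
Pow(Add(Add(Mul(112, Pow(F, -1)), Mul(-496, Pow(126, -1))), Function('D')(23, -2)), -1) = Pow(Add(Add(Mul(112, Pow(Rational(31, 11874), -1)), Mul(-496, Pow(126, -1))), 13), -1) = Pow(Add(Add(Mul(112, Rational(11874, 31)), Mul(-496, Rational(1, 126))), 13), -1) = Pow(Add(Add(Rational(1329888, 31), Rational(-248, 63)), 13), -1) = Pow(Add(Rational(83775256, 1953), 13), -1) = Pow(Rational(83800645, 1953), -1) = Rational(1953, 83800645)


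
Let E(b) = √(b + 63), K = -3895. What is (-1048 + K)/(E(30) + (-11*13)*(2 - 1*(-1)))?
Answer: 706849/61316 + 4943*√93/183948 ≈ 11.787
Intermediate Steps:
E(b) = √(63 + b)
(-1048 + K)/(E(30) + (-11*13)*(2 - 1*(-1))) = (-1048 - 3895)/(√(63 + 30) + (-11*13)*(2 - 1*(-1))) = -4943/(√93 - 143*(2 + 1)) = -4943/(√93 - 143*3) = -4943/(√93 - 429) = -4943/(-429 + √93)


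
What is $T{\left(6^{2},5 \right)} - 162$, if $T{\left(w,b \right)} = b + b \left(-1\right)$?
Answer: $-162$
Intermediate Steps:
$T{\left(w,b \right)} = 0$ ($T{\left(w,b \right)} = b - b = 0$)
$T{\left(6^{2},5 \right)} - 162 = 0 - 162 = -162$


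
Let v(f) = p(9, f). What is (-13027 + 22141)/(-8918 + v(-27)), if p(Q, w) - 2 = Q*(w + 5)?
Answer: -1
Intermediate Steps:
p(Q, w) = 2 + Q*(5 + w) (p(Q, w) = 2 + Q*(w + 5) = 2 + Q*(5 + w))
v(f) = 47 + 9*f (v(f) = 2 + 5*9 + 9*f = 2 + 45 + 9*f = 47 + 9*f)
(-13027 + 22141)/(-8918 + v(-27)) = (-13027 + 22141)/(-8918 + (47 + 9*(-27))) = 9114/(-8918 + (47 - 243)) = 9114/(-8918 - 196) = 9114/(-9114) = 9114*(-1/9114) = -1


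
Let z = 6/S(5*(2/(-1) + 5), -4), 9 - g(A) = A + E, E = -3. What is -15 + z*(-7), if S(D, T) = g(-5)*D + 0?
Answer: -1289/85 ≈ -15.165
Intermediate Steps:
g(A) = 12 - A (g(A) = 9 - (A - 3) = 9 - (-3 + A) = 9 + (3 - A) = 12 - A)
S(D, T) = 17*D (S(D, T) = (12 - 1*(-5))*D + 0 = (12 + 5)*D + 0 = 17*D + 0 = 17*D)
z = 2/85 (z = 6/((17*(5*(2/(-1) + 5)))) = 6/((17*(5*(2*(-1) + 5)))) = 6/((17*(5*(-2 + 5)))) = 6/((17*(5*3))) = 6/((17*15)) = 6/255 = 6*(1/255) = 2/85 ≈ 0.023529)
-15 + z*(-7) = -15 + (2/85)*(-7) = -15 - 14/85 = -1289/85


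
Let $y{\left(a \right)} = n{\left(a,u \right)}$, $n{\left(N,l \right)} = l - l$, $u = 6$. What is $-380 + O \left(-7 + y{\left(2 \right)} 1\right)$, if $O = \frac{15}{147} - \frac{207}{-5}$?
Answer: $- \frac{23468}{35} \approx -670.51$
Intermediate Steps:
$n{\left(N,l \right)} = 0$
$y{\left(a \right)} = 0$
$O = \frac{10168}{245}$ ($O = 15 \cdot \frac{1}{147} - - \frac{207}{5} = \frac{5}{49} + \frac{207}{5} = \frac{10168}{245} \approx 41.502$)
$-380 + O \left(-7 + y{\left(2 \right)} 1\right) = -380 + \frac{10168 \left(-7 + 0 \cdot 1\right)}{245} = -380 + \frac{10168 \left(-7 + 0\right)}{245} = -380 + \frac{10168}{245} \left(-7\right) = -380 - \frac{10168}{35} = - \frac{23468}{35}$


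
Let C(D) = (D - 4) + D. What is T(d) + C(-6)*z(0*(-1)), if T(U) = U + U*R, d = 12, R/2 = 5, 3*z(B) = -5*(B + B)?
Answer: 132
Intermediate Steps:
z(B) = -10*B/3 (z(B) = (-5*(B + B))/3 = (-10*B)/3 = -10*B/3)
C(D) = -4 + 2*D (C(D) = (-4 + D) + D = -4 + 2*D)
R = 10 (R = 2*5 = 10)
T(U) = 11*U (T(U) = U + U*10 = U + 10*U = 11*U)
T(d) + C(-6)*z(0*(-1)) = 11*12 + (-4 + 2*(-6))*(-0*(-1)) = 132 + (-4 - 12)*(-10/3*0) = 132 - 16*0 = 132 + 0 = 132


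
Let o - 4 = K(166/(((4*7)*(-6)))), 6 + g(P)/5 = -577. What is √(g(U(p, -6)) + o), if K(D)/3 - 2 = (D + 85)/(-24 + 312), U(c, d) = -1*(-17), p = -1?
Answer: I*√327864082/336 ≈ 53.89*I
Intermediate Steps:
U(c, d) = 17
g(P) = -2915 (g(P) = -30 + 5*(-577) = -30 - 2885 = -2915)
K(D) = 661/96 + D/96 (K(D) = 6 + 3*((D + 85)/(-24 + 312)) = 6 + 3*((85 + D)/288) = 6 + 3*((85 + D)*(1/288)) = 6 + 3*(85/288 + D/288) = 6 + (85/96 + D/96) = 661/96 + D/96)
o = 87697/8064 (o = 4 + (661/96 + (166/(((4*7)*(-6))))/96) = 4 + (661/96 + (166/((28*(-6))))/96) = 4 + (661/96 + (166/(-168))/96) = 4 + (661/96 + (166*(-1/168))/96) = 4 + (661/96 + (1/96)*(-83/84)) = 4 + (661/96 - 83/8064) = 4 + 55441/8064 = 87697/8064 ≈ 10.875)
√(g(U(p, -6)) + o) = √(-2915 + 87697/8064) = √(-23418863/8064) = I*√327864082/336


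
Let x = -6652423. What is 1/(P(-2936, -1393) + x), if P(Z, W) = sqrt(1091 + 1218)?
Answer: -6652423/44254731768620 - sqrt(2309)/44254731768620 ≈ -1.5032e-7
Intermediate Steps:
P(Z, W) = sqrt(2309)
1/(P(-2936, -1393) + x) = 1/(sqrt(2309) - 6652423) = 1/(-6652423 + sqrt(2309))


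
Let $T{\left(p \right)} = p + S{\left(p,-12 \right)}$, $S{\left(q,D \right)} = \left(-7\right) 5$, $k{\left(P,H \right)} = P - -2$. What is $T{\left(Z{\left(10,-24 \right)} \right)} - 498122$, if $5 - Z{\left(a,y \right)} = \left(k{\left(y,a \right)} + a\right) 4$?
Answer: $-498104$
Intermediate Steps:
$k{\left(P,H \right)} = 2 + P$ ($k{\left(P,H \right)} = P + 2 = 2 + P$)
$Z{\left(a,y \right)} = -3 - 4 a - 4 y$ ($Z{\left(a,y \right)} = 5 - \left(\left(2 + y\right) + a\right) 4 = 5 - \left(2 + a + y\right) 4 = 5 - \left(8 + 4 a + 4 y\right) = -3 - 4 a - 4 y$)
$S{\left(q,D \right)} = -35$
$T{\left(p \right)} = -35 + p$ ($T{\left(p \right)} = p - 35 = -35 + p$)
$T{\left(Z{\left(10,-24 \right)} \right)} - 498122 = \left(-35 - -53\right) - 498122 = \left(-35 + 53\right) - 498122 = 18 - 498122 = -498104$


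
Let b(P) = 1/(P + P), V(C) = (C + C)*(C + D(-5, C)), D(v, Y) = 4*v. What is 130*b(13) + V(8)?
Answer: -187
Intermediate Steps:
V(C) = 2*C*(-20 + C) (V(C) = (C + C)*(C + 4*(-5)) = (2*C)*(C - 20) = (2*C)*(-20 + C) = 2*C*(-20 + C))
b(P) = 1/(2*P)
130*b(13) + V(8) = 130*((½)/13) + 2*8*(-20 + 8) = 130*((½)*(1/13)) + 2*8*(-12) = 130*(1/26) - 192 = 5 - 192 = -187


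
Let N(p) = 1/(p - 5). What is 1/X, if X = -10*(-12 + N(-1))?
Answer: 3/365 ≈ 0.0082192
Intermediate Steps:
N(p) = 1/(-5 + p)
X = 365/3 (X = -10*(-12 + 1/(-5 - 1)) = -10*(-12 + 1/(-6)) = -10*(-12 - ⅙) = -10*(-73/6) = 365/3 ≈ 121.67)
1/X = 1/(365/3) = 3/365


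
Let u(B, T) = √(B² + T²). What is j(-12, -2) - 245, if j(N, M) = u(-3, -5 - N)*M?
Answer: -245 - 2*√58 ≈ -260.23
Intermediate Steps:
j(N, M) = M*√(9 + (-5 - N)²) (j(N, M) = √((-3)² + (-5 - N)²)*M = √(9 + (-5 - N)²)*M = M*√(9 + (-5 - N)²))
j(-12, -2) - 245 = -2*√(9 + (5 - 12)²) - 245 = -2*√(9 + (-7)²) - 245 = -2*√(9 + 49) - 245 = -2*√58 - 245 = -245 - 2*√58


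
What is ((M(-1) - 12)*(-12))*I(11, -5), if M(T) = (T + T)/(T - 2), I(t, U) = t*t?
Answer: 16456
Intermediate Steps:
I(t, U) = t**2
M(T) = 2*T/(-2 + T) (M(T) = (2*T)/(-2 + T) = 2*T/(-2 + T))
((M(-1) - 12)*(-12))*I(11, -5) = ((2*(-1)/(-2 - 1) - 12)*(-12))*11**2 = ((2*(-1)/(-3) - 12)*(-12))*121 = ((2*(-1)*(-1/3) - 12)*(-12))*121 = ((2/3 - 12)*(-12))*121 = -34/3*(-12)*121 = 136*121 = 16456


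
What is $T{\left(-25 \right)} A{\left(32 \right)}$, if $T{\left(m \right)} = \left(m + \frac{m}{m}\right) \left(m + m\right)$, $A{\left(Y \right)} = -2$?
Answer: $-2400$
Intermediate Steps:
$T{\left(m \right)} = 2 m \left(1 + m\right)$ ($T{\left(m \right)} = \left(m + 1\right) 2 m = \left(1 + m\right) 2 m = 2 m \left(1 + m\right)$)
$T{\left(-25 \right)} A{\left(32 \right)} = 2 \left(-25\right) \left(1 - 25\right) \left(-2\right) = 2 \left(-25\right) \left(-24\right) \left(-2\right) = 1200 \left(-2\right) = -2400$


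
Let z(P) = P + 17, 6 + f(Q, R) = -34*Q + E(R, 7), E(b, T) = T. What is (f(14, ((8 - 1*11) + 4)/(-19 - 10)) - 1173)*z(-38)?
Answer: 34608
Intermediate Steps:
f(Q, R) = 1 - 34*Q (f(Q, R) = -6 + (-34*Q + 7) = -6 + (7 - 34*Q) = 1 - 34*Q)
z(P) = 17 + P
(f(14, ((8 - 1*11) + 4)/(-19 - 10)) - 1173)*z(-38) = ((1 - 34*14) - 1173)*(17 - 38) = ((1 - 476) - 1173)*(-21) = (-475 - 1173)*(-21) = -1648*(-21) = 34608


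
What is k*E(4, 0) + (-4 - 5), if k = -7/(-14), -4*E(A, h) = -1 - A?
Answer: -67/8 ≈ -8.3750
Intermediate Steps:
E(A, h) = ¼ + A/4 (E(A, h) = -(-1 - A)/4 = ¼ + A/4)
k = ½ (k = -7*(-1/14) = ½ ≈ 0.50000)
k*E(4, 0) + (-4 - 5) = (¼ + (¼)*4)/2 + (-4 - 5) = (¼ + 1)/2 - 9 = (½)*(5/4) - 9 = 5/8 - 9 = -67/8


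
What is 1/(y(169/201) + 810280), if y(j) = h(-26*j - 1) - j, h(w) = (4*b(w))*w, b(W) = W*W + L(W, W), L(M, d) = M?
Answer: 8120601/6208853647111 ≈ 1.3079e-6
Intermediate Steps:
b(W) = W + W**2 (b(W) = W*W + W = W**2 + W = W + W**2)
h(w) = 4*w**2*(1 + w) (h(w) = (4*(w*(1 + w)))*w = (4*w*(1 + w))*w = 4*w**2*(1 + w))
y(j) = -j - 104*j*(-1 - 26*j)**2 (y(j) = 4*(-26*j - 1)**2*(1 + (-26*j - 1)) - j = 4*(-1 - 26*j)**2*(1 + (-1 - 26*j)) - j = 4*(-1 - 26*j)**2*(-26*j) - j = -104*j*(-1 - 26*j)**2 - j = -j - 104*j*(-1 - 26*j)**2)
1/(y(169/201) + 810280) = 1/((169/201)*(-105 - 70304*(169/201)**2 - 913952/201) + 810280) = 1/((169*(1/201))*(-105 - 70304*(169*(1/201))**2 - 913952/201) + 810280) = 1/(169*(-105 - 70304*(169/201)**2 - 5408*169/201)/201 + 810280) = 1/(169*(-105 - 70304*28561/40401 - 913952/201)/201 + 810280) = 1/(169*(-105 - 2007952544/40401 - 913952/201)/201 + 810280) = 1/((169/201)*(-2195899001/40401) + 810280) = 1/(-371106931169/8120601 + 810280) = 1/(6208853647111/8120601) = 8120601/6208853647111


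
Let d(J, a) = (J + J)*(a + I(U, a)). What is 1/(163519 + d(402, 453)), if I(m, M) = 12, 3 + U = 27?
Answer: 1/537379 ≈ 1.8609e-6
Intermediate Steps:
U = 24 (U = -3 + 27 = 24)
d(J, a) = 2*J*(12 + a) (d(J, a) = (J + J)*(a + 12) = (2*J)*(12 + a) = 2*J*(12 + a))
1/(163519 + d(402, 453)) = 1/(163519 + 2*402*(12 + 453)) = 1/(163519 + 2*402*465) = 1/(163519 + 373860) = 1/537379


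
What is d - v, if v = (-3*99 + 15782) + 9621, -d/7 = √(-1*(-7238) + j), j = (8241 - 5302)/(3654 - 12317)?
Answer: -25106 - 7*√543168843865/8663 ≈ -25702.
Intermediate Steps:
j = -2939/8663 (j = 2939/(-8663) = 2939*(-1/8663) = -2939/8663 ≈ -0.33926)
d = -7*√543168843865/8663 (d = -7*√(-1*(-7238) - 2939/8663) = -7*√(7238 - 2939/8663) = -7*√543168843865/8663 ≈ -595.52)
v = 25106 (v = (-297 + 15782) + 9621 = 15485 + 9621 = 25106)
d - v = -7*√543168843865/8663 - 1*25106 = -7*√543168843865/8663 - 25106 = -25106 - 7*√543168843865/8663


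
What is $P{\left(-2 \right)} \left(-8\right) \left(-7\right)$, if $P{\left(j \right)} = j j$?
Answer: $224$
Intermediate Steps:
$P{\left(j \right)} = j^{2}$
$P{\left(-2 \right)} \left(-8\right) \left(-7\right) = \left(-2\right)^{2} \left(-8\right) \left(-7\right) = 4 \left(-8\right) \left(-7\right) = \left(-32\right) \left(-7\right) = 224$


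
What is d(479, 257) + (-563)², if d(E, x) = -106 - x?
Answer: 316606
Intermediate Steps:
d(479, 257) + (-563)² = (-106 - 1*257) + (-563)² = (-106 - 257) + 316969 = -363 + 316969 = 316606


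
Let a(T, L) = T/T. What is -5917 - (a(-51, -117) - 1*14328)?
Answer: 8410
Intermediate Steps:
a(T, L) = 1
-5917 - (a(-51, -117) - 1*14328) = -5917 - (1 - 1*14328) = -5917 - (1 - 14328) = -5917 - 1*(-14327) = -5917 + 14327 = 8410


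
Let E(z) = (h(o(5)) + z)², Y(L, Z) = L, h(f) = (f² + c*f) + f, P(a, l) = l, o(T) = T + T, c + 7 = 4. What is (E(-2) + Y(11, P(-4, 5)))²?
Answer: 37149025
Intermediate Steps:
c = -3 (c = -7 + 4 = -3)
o(T) = 2*T
h(f) = f² - 2*f (h(f) = (f² - 3*f) + f = f² - 2*f)
E(z) = (80 + z)² (E(z) = ((2*5)*(-2 + 2*5) + z)² = (10*(-2 + 10) + z)² = (10*8 + z)² = (80 + z)²)
(E(-2) + Y(11, P(-4, 5)))² = ((80 - 2)² + 11)² = (78² + 11)² = (6084 + 11)² = 6095² = 37149025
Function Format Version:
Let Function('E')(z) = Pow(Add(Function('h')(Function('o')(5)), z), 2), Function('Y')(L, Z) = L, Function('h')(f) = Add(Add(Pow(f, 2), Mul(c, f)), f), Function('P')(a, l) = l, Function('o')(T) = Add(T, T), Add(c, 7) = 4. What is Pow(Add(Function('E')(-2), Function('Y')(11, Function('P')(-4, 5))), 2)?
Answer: 37149025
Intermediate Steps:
c = -3 (c = Add(-7, 4) = -3)
Function('o')(T) = Mul(2, T)
Function('h')(f) = Add(Pow(f, 2), Mul(-2, f)) (Function('h')(f) = Add(Add(Pow(f, 2), Mul(-3, f)), f) = Add(Pow(f, 2), Mul(-2, f)))
Function('E')(z) = Pow(Add(80, z), 2) (Function('E')(z) = Pow(Add(Mul(Mul(2, 5), Add(-2, Mul(2, 5))), z), 2) = Pow(Add(Mul(10, Add(-2, 10)), z), 2) = Pow(Add(Mul(10, 8), z), 2) = Pow(Add(80, z), 2))
Pow(Add(Function('E')(-2), Function('Y')(11, Function('P')(-4, 5))), 2) = Pow(Add(Pow(Add(80, -2), 2), 11), 2) = Pow(Add(Pow(78, 2), 11), 2) = Pow(Add(6084, 11), 2) = Pow(6095, 2) = 37149025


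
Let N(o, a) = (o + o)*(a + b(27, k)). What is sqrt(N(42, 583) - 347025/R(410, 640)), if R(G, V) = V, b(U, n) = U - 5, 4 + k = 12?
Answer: sqrt(12871110)/16 ≈ 224.23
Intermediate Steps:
k = 8 (k = -4 + 12 = 8)
b(U, n) = -5 + U
N(o, a) = 2*o*(22 + a) (N(o, a) = (o + o)*(a + (-5 + 27)) = (2*o)*(a + 22) = (2*o)*(22 + a) = 2*o*(22 + a))
sqrt(N(42, 583) - 347025/R(410, 640)) = sqrt(2*42*(22 + 583) - 347025/640) = sqrt(2*42*605 - 347025*1/640) = sqrt(50820 - 69405/128) = sqrt(6435555/128) = sqrt(12871110)/16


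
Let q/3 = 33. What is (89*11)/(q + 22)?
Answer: 89/11 ≈ 8.0909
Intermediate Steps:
q = 99 (q = 3*33 = 99)
(89*11)/(q + 22) = (89*11)/(99 + 22) = 979/121 = 979*(1/121) = 89/11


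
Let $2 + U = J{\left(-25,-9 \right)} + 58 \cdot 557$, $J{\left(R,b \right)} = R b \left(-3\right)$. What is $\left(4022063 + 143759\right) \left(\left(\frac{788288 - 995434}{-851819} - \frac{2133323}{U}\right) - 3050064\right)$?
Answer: $- \frac{342335560845150713186674}{26942183151} \approx -1.2706 \cdot 10^{13}$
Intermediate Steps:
$J{\left(R,b \right)} = - 3 R b$
$U = 31629$ ($U = -2 + \left(\left(-3\right) \left(-25\right) \left(-9\right) + 58 \cdot 557\right) = -2 + \left(-675 + 32306\right) = -2 + 31631 = 31629$)
$\left(4022063 + 143759\right) \left(\left(\frac{788288 - 995434}{-851819} - \frac{2133323}{U}\right) - 3050064\right) = \left(4022063 + 143759\right) \left(\left(\frac{788288 - 995434}{-851819} - \frac{2133323}{31629}\right) - 3050064\right) = 4165822 \left(\left(\left(-207146\right) \left(- \frac{1}{851819}\right) - \frac{2133323}{31629}\right) - 3050064\right) = 4165822 \left(\left(\frac{207146}{851819} - \frac{2133323}{31629}\right) - 3050064\right) = 4165822 \left(- \frac{1810653243703}{26942183151} - 3050064\right) = 4165822 \left(- \frac{82177193563515367}{26942183151}\right) = - \frac{342335560845150713186674}{26942183151}$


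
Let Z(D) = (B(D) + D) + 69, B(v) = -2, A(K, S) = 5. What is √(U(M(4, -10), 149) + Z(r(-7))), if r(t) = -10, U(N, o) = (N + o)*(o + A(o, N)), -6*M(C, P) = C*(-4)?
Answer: √210723/3 ≈ 153.02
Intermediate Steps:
M(C, P) = 2*C/3 (M(C, P) = -C*(-4)/6 = -(-2)*C/3 = 2*C/3)
U(N, o) = (5 + o)*(N + o) (U(N, o) = (N + o)*(o + 5) = (N + o)*(5 + o) = (5 + o)*(N + o))
Z(D) = 67 + D (Z(D) = (-2 + D) + 69 = 67 + D)
√(U(M(4, -10), 149) + Z(r(-7))) = √((149² + 5*((⅔)*4) + 5*149 + ((⅔)*4)*149) + (67 - 10)) = √((22201 + 5*(8/3) + 745 + (8/3)*149) + 57) = √((22201 + 40/3 + 745 + 1192/3) + 57) = √(70070/3 + 57) = √(70241/3) = √210723/3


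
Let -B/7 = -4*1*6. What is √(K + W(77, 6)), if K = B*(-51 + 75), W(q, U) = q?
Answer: √4109 ≈ 64.101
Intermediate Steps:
B = 168 (B = -7*(-4*1)*6 = -(-28)*6 = -7*(-24) = 168)
K = 4032 (K = 168*(-51 + 75) = 168*24 = 4032)
√(K + W(77, 6)) = √(4032 + 77) = √4109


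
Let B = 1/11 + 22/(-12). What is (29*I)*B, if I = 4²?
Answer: -26680/33 ≈ -808.48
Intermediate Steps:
B = -115/66 (B = 1*(1/11) + 22*(-1/12) = 1/11 - 11/6 = -115/66 ≈ -1.7424)
I = 16
(29*I)*B = (29*16)*(-115/66) = 464*(-115/66) = -26680/33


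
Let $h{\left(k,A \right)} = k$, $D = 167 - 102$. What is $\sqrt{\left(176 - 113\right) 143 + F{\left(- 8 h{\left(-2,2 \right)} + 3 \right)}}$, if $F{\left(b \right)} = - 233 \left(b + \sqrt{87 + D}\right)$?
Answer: $\sqrt{4582 - 466 \sqrt{38}} \approx 41.345$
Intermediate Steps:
$D = 65$
$F{\left(b \right)} = - 466 \sqrt{38} - 233 b$ ($F{\left(b \right)} = - 233 \left(b + \sqrt{87 + 65}\right) = - 233 \left(b + \sqrt{152}\right) = - 233 \left(b + 2 \sqrt{38}\right) = - 466 \sqrt{38} - 233 b$)
$\sqrt{\left(176 - 113\right) 143 + F{\left(- 8 h{\left(-2,2 \right)} + 3 \right)}} = \sqrt{\left(176 - 113\right) 143 - \left(233 \left(\left(-8\right) \left(-2\right) + 3\right) + 466 \sqrt{38}\right)} = \sqrt{63 \cdot 143 - \left(233 \left(16 + 3\right) + 466 \sqrt{38}\right)} = \sqrt{9009 - \left(4427 + 466 \sqrt{38}\right)} = \sqrt{4582 - 466 \sqrt{38}}$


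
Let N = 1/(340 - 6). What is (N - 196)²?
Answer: 4285404369/111556 ≈ 38415.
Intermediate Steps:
N = 1/334 ≈ 0.0029940
(N - 196)² = (1/334 - 196)² = (-65463/334)² = 4285404369/111556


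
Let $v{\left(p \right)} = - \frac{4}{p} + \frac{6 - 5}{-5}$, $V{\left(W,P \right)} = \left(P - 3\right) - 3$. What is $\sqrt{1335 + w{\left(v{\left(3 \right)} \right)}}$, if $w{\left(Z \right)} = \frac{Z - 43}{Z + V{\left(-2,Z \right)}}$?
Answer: $\frac{\sqrt{1548938}}{34} \approx 36.605$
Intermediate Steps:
$V{\left(W,P \right)} = -6 + P$ ($V{\left(W,P \right)} = \left(-3 + P\right) - 3 = -6 + P$)
$v{\left(p \right)} = - \frac{1}{5} - \frac{4}{p}$ ($v{\left(p \right)} = - \frac{4}{p} + 1 \left(- \frac{1}{5}\right) = - \frac{4}{p} - \frac{1}{5} = - \frac{1}{5} - \frac{4}{p}$)
$w{\left(Z \right)} = \frac{-43 + Z}{-6 + 2 Z}$ ($w{\left(Z \right)} = \frac{Z - 43}{Z + \left(-6 + Z\right)} = \frac{-43 + Z}{-6 + 2 Z}$)
$\sqrt{1335 + w{\left(v{\left(3 \right)} \right)}} = \sqrt{1335 + \frac{-43 + \frac{-20 - 3}{5 \cdot 3}}{2 \left(-3 + \frac{-20 - 3}{5 \cdot 3}\right)}} = \sqrt{1335 + \frac{-43 + \frac{1}{5} \cdot \frac{1}{3} \left(-20 - 3\right)}{2 \left(-3 + \frac{1}{5} \cdot \frac{1}{3} \left(-20 - 3\right)\right)}} = \sqrt{1335 + \frac{-43 + \frac{1}{5} \cdot \frac{1}{3} \left(-23\right)}{2 \left(-3 + \frac{1}{5} \cdot \frac{1}{3} \left(-23\right)\right)}} = \sqrt{1335 + \frac{-43 - \frac{23}{15}}{2 \left(-3 - \frac{23}{15}\right)}} = \sqrt{1335 + \frac{1}{2} \frac{1}{- \frac{68}{15}} \left(- \frac{668}{15}\right)} = \sqrt{1335 + \frac{1}{2} \left(- \frac{15}{68}\right) \left(- \frac{668}{15}\right)} = \sqrt{1335 + \frac{167}{34}} = \sqrt{\frac{45557}{34}} = \frac{\sqrt{1548938}}{34}$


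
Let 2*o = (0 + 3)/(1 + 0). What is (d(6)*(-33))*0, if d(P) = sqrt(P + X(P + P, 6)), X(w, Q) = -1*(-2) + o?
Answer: 0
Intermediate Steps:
o = 3/2 (o = ((0 + 3)/(1 + 0))/2 = (3/1)/2 = (3*1)/2 = (1/2)*3 = 3/2 ≈ 1.5000)
X(w, Q) = 7/2 (X(w, Q) = -1*(-2) + 3/2 = 2 + 3/2 = 7/2)
d(P) = sqrt(7/2 + P) (d(P) = sqrt(P + 7/2) = sqrt(7/2 + P))
(d(6)*(-33))*0 = ((sqrt(14 + 4*6)/2)*(-33))*0 = ((sqrt(14 + 24)/2)*(-33))*0 = ((sqrt(38)/2)*(-33))*0 = -33*sqrt(38)/2*0 = 0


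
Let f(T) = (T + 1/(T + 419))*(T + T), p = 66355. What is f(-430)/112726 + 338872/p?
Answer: 345086235046/41139635515 ≈ 8.3882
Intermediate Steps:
f(T) = 2*T*(T + 1/(419 + T)) (f(T) = (T + 1/(419 + T))*(2*T) = 2*T*(T + 1/(419 + T)))
f(-430)/112726 + 338872/p = (2*(-430)*(1 + (-430)² + 419*(-430))/(419 - 430))/112726 + 338872/66355 = (2*(-430)*(1 + 184900 - 180170)/(-11))*(1/112726) + 338872*(1/66355) = (2*(-430)*(-1/11)*4731)*(1/112726) + 338872/66355 = (4068660/11)*(1/112726) + 338872/66355 = 2034330/619993 + 338872/66355 = 345086235046/41139635515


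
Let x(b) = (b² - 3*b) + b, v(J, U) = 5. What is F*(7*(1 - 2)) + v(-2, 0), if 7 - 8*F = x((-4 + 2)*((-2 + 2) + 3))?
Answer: 327/8 ≈ 40.875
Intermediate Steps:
x(b) = b² - 2*b
F = -41/8 (F = 7/8 - (-4 + 2)*((-2 + 2) + 3)*(-2 + (-4 + 2)*((-2 + 2) + 3))/8 = 7/8 - (-2*(0 + 3))*(-2 - 2*(0 + 3))/8 = 7/8 - (-2*3)*(-2 - 2*3)/8 = 7/8 - (-3)*(-2 - 6)/4 = 7/8 - (-3)*(-8)/4 = 7/8 - ⅛*48 = 7/8 - 6 = -41/8 ≈ -5.1250)
F*(7*(1 - 2)) + v(-2, 0) = -287*(1 - 2)/8 + 5 = -287*(-1)/8 + 5 = -41/8*(-7) + 5 = 287/8 + 5 = 327/8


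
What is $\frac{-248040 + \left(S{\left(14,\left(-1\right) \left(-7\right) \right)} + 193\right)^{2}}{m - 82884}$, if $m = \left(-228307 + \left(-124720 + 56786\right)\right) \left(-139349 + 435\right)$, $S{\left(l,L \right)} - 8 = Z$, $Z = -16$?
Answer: $- \frac{42763}{8230387878} \approx -5.1957 \cdot 10^{-6}$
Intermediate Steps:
$S{\left(l,L \right)} = -8$ ($S{\left(l,L \right)} = 8 - 16 = -8$)
$m = 41152022274$ ($m = \left(-228307 - 67934\right) \left(-138914\right) = \left(-296241\right) \left(-138914\right) = 41152022274$)
$\frac{-248040 + \left(S{\left(14,\left(-1\right) \left(-7\right) \right)} + 193\right)^{2}}{m - 82884} = \frac{-248040 + \left(-8 + 193\right)^{2}}{41152022274 - 82884} = \frac{-248040 + 185^{2}}{41152022274 - 82884} = \frac{-248040 + 34225}{41151939390} = \left(-213815\right) \frac{1}{41151939390} = - \frac{42763}{8230387878}$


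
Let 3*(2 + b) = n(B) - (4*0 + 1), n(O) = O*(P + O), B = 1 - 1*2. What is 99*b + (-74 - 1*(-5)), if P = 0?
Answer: -267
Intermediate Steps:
B = -1 (B = 1 - 2 = -1)
n(O) = O² (n(O) = O*(0 + O) = O*O = O²)
b = -2 (b = -2 + ((-1)² - (4*0 + 1))/3 = -2 + (1 - (0 + 1))/3 = -2 + (1 - 1*1)/3 = -2 + (1 - 1)/3 = -2 + (⅓)*0 = -2 + 0 = -2)
99*b + (-74 - 1*(-5)) = 99*(-2) + (-74 - 1*(-5)) = -198 + (-74 + 5) = -198 - 69 = -267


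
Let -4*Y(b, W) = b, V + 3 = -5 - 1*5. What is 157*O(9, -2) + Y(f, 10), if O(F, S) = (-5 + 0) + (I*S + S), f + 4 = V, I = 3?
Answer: -8147/4 ≈ -2036.8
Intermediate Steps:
V = -13 (V = -3 + (-5 - 1*5) = -3 + (-5 - 5) = -3 - 10 = -13)
f = -17 (f = -4 - 13 = -17)
Y(b, W) = -b/4
O(F, S) = -5 + 4*S (O(F, S) = (-5 + 0) + (3*S + S) = -5 + 4*S)
157*O(9, -2) + Y(f, 10) = 157*(-5 + 4*(-2)) - ¼*(-17) = 157*(-5 - 8) + 17/4 = 157*(-13) + 17/4 = -2041 + 17/4 = -8147/4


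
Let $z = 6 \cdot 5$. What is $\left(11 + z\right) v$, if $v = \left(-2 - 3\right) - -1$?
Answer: $-164$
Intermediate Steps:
$z = 30$
$v = -4$ ($v = -5 + 1 = -4$)
$\left(11 + z\right) v = \left(11 + 30\right) \left(-4\right) = 41 \left(-4\right) = -164$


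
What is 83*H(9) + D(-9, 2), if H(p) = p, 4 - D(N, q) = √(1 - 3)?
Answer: 751 - I*√2 ≈ 751.0 - 1.4142*I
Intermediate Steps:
D(N, q) = 4 - I*√2 (D(N, q) = 4 - √(1 - 3) = 4 - √(-2) = 4 - I*√2)
83*H(9) + D(-9, 2) = 83*9 + (4 - I*√2) = 747 + (4 - I*√2) = 751 - I*√2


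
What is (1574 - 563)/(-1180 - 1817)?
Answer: -337/999 ≈ -0.33734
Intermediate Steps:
(1574 - 563)/(-1180 - 1817) = 1011/(-2997) = 1011*(-1/2997) = -337/999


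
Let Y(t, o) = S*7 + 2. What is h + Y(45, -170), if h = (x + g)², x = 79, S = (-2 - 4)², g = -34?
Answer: 2279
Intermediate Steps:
S = 36 (S = (-6)² = 36)
Y(t, o) = 254 (Y(t, o) = 36*7 + 2 = 252 + 2 = 254)
h = 2025 (h = (79 - 34)² = 45² = 2025)
h + Y(45, -170) = 2025 + 254 = 2279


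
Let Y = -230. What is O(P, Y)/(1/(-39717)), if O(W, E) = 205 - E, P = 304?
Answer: -17276895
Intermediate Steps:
O(P, Y)/(1/(-39717)) = (205 - 1*(-230))/(1/(-39717)) = (205 + 230)/(-1/39717) = 435*(-39717) = -17276895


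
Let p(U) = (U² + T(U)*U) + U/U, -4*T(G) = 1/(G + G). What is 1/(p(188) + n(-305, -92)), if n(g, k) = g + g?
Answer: 8/277879 ≈ 2.8790e-5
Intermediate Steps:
T(G) = -1/(8*G) (T(G) = -1/(4*(G + G)) = -1/(2*G)/4 = -1/(8*G))
n(g, k) = 2*g
p(U) = 7/8 + U² (p(U) = (U² + (-1/(8*U))*U) + U/U = (U² - ⅛) + 1 = (-⅛ + U²) + 1 = 7/8 + U²)
1/(p(188) + n(-305, -92)) = 1/((7/8 + 188²) + 2*(-305)) = 1/((7/8 + 35344) - 610) = 1/(282759/8 - 610) = 1/(277879/8) = 8/277879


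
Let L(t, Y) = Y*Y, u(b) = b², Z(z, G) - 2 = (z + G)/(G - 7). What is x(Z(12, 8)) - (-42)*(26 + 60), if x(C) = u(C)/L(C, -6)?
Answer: 32629/9 ≈ 3625.4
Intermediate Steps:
Z(z, G) = 2 + (G + z)/(-7 + G) (Z(z, G) = 2 + (z + G)/(G - 7) = 2 + (G + z)/(-7 + G))
L(t, Y) = Y²
x(C) = C²/36 (x(C) = C²/((-6)²) = C²/36)
x(Z(12, 8)) - (-42)*(26 + 60) = ((-14 + 12 + 3*8)/(-7 + 8))²/36 - (-42)*(26 + 60) = ((-14 + 12 + 24)/1)²/36 - (-42)*86 = (1*22)²/36 - 1*(-3612) = (1/36)*22² + 3612 = (1/36)*484 + 3612 = 121/9 + 3612 = 32629/9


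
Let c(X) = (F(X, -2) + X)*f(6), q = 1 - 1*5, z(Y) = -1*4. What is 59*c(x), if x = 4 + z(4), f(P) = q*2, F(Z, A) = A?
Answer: 944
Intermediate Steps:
z(Y) = -4
q = -4 (q = 1 - 5 = -4)
f(P) = -8 (f(P) = -4*2 = -8)
x = 0 (x = 4 - 4 = 0)
c(X) = 16 - 8*X (c(X) = (-2 + X)*(-8) = 16 - 8*X)
59*c(x) = 59*(16 - 8*0) = 59*(16 + 0) = 59*16 = 944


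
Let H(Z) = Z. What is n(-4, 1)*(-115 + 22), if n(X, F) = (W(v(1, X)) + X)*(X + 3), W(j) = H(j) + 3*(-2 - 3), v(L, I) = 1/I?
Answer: -7161/4 ≈ -1790.3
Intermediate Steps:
W(j) = -15 + j (W(j) = j + 3*(-2 - 3) = j + 3*(-5) = j - 15 = -15 + j)
n(X, F) = (3 + X)*(-15 + X + 1/X) (n(X, F) = ((-15 + 1/X) + X)*(X + 3) = (-15 + X + 1/X)*(3 + X) = (3 + X)*(-15 + X + 1/X))
n(-4, 1)*(-115 + 22) = (-44 + (-4)² - 12*(-4) + 3/(-4))*(-115 + 22) = (-44 + 16 + 48 + 3*(-¼))*(-93) = (-44 + 16 + 48 - ¾)*(-93) = (77/4)*(-93) = -7161/4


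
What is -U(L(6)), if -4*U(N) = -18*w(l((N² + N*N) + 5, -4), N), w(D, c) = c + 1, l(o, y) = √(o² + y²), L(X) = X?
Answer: -63/2 ≈ -31.500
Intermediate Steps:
w(D, c) = 1 + c
U(N) = 9/2 + 9*N/2 (U(N) = -(-9)*(1 + N)/2 = -(-18 - 18*N)/4 = 9/2 + 9*N/2)
-U(L(6)) = -(9/2 + (9/2)*6) = -(9/2 + 27) = -1*63/2 = -63/2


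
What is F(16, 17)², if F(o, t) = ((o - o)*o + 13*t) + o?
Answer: 56169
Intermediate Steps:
F(o, t) = o + 13*t (F(o, t) = (0*o + 13*t) + o = (0 + 13*t) + o = 13*t + o = o + 13*t)
F(16, 17)² = (16 + 13*17)² = (16 + 221)² = 237² = 56169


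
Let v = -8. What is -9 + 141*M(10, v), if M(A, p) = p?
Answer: -1137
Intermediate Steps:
-9 + 141*M(10, v) = -9 + 141*(-8) = -9 - 1128 = -1137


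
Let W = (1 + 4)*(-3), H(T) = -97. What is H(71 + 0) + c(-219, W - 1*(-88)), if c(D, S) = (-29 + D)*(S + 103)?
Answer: -43745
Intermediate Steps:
W = -15 (W = 5*(-3) = -15)
c(D, S) = (-29 + D)*(103 + S)
H(71 + 0) + c(-219, W - 1*(-88)) = -97 + (-2987 - 29*(-15 - 1*(-88)) + 103*(-219) - 219*(-15 - 1*(-88))) = -97 + (-2987 - 29*(-15 + 88) - 22557 - 219*(-15 + 88)) = -97 + (-2987 - 29*73 - 22557 - 219*73) = -97 + (-2987 - 2117 - 22557 - 15987) = -97 - 43648 = -43745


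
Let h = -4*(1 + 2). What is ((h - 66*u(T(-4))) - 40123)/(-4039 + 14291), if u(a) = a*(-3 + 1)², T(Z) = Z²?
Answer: -44359/10252 ≈ -4.3269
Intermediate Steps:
h = -12 (h = -4*3 = -12)
u(a) = 4*a (u(a) = a*(-2)² = a*4 = 4*a)
((h - 66*u(T(-4))) - 40123)/(-4039 + 14291) = ((-12 - 264*(-4)²) - 40123)/(-4039 + 14291) = ((-12 - 264*16) - 40123)/10252 = ((-12 - 66*64) - 40123)*(1/10252) = ((-12 - 4224) - 40123)*(1/10252) = (-4236 - 40123)*(1/10252) = -44359*1/10252 = -44359/10252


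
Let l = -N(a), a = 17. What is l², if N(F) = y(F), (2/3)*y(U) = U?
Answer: 2601/4 ≈ 650.25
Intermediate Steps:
y(U) = 3*U/2
N(F) = 3*F/2
l = -51/2 (l = -3*17/2 = -1*51/2 = -51/2 ≈ -25.500)
l² = (-51/2)² = 2601/4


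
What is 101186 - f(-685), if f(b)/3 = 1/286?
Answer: 28939193/286 ≈ 1.0119e+5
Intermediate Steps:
f(b) = 3/286
101186 - f(-685) = 101186 - 1*3/286 = 101186 - 3/286 = 28939193/286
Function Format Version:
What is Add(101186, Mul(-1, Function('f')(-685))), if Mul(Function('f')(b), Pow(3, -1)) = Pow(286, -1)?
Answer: Rational(28939193, 286) ≈ 1.0119e+5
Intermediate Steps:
Function('f')(b) = Rational(3, 286) (Function('f')(b) = Mul(3, Pow(286, -1)) = Mul(3, Rational(1, 286)) = Rational(3, 286))
Add(101186, Mul(-1, Function('f')(-685))) = Add(101186, Mul(-1, Rational(3, 286))) = Add(101186, Rational(-3, 286)) = Rational(28939193, 286)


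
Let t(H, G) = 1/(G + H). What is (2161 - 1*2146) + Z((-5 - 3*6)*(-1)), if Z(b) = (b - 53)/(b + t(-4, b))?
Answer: 1000/73 ≈ 13.699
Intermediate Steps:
Z(b) = (-53 + b)/(b + 1/(-4 + b)) (Z(b) = (b - 53)/(b + 1/(b - 4)) = (-53 + b)/(b + 1/(-4 + b)))
(2161 - 1*2146) + Z((-5 - 3*6)*(-1)) = (2161 - 1*2146) + (-53 + (-5 - 3*6)*(-1))*(-4 + (-5 - 3*6)*(-1))/(1 + ((-5 - 3*6)*(-1))*(-4 + (-5 - 3*6)*(-1))) = (2161 - 2146) + (-53 + (-5 - 18)*(-1))*(-4 + (-5 - 18)*(-1))/(1 + ((-5 - 18)*(-1))*(-4 + (-5 - 18)*(-1))) = 15 + (-53 - 23*(-1))*(-4 - 23*(-1))/(1 + (-23*(-1))*(-4 - 23*(-1))) = 15 + (-53 + 23)*(-4 + 23)/(1 + 23*(-4 + 23)) = 15 - 30*19/(1 + 23*19) = 15 - 30*19/(1 + 437) = 15 - 30*19/438 = 15 + (1/438)*(-30)*19 = 15 - 95/73 = 1000/73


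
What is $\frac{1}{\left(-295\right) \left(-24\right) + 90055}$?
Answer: $\frac{1}{97135} \approx 1.0295 \cdot 10^{-5}$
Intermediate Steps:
$\frac{1}{\left(-295\right) \left(-24\right) + 90055} = \frac{1}{7080 + 90055} = \frac{1}{97135}$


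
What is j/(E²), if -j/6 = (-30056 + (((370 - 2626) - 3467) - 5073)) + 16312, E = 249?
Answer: 16360/6889 ≈ 2.3748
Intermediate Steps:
j = 147240 (j = -6*((-30056 + (((370 - 2626) - 3467) - 5073)) + 16312) = -6*((-30056 + ((-2256 - 3467) - 5073)) + 16312) = -6*((-30056 + (-5723 - 5073)) + 16312) = -6*((-30056 - 10796) + 16312) = -6*(-40852 + 16312) = -6*(-24540) = 147240)
j/(E²) = 147240/(249²) = 147240/62001 = 147240*(1/62001) = 16360/6889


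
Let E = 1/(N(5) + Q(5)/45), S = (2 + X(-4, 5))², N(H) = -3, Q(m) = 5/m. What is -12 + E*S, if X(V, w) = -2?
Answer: -12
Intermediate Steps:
S = 0 (S = (2 - 2)² = 0² = 0)
E = -45/134 (E = 1/(-3 + (5/5)/45) = 1/(-3 + (5*(⅕))*(1/45)) = 1/(-3 + 1*(1/45)) = 1/(-3 + 1/45) = 1/(-134/45) = -45/134 ≈ -0.33582)
-12 + E*S = -12 - 45/134*0 = -12 + 0 = -12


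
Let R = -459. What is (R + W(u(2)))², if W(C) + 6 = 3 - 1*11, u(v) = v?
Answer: 223729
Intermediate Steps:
W(C) = -14 (W(C) = -6 + (3 - 1*11) = -6 + (3 - 11) = -6 - 8 = -14)
(R + W(u(2)))² = (-459 - 14)² = (-473)² = 223729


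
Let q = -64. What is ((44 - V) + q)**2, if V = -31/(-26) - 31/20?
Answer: 26081449/67600 ≈ 385.82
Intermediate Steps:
V = -93/260 (V = -31*(-1/26) - 31*1/20 = 31/26 - 31/20 = -93/260 ≈ -0.35769)
((44 - V) + q)**2 = ((44 - 1*(-93/260)) - 64)**2 = ((44 + 93/260) - 64)**2 = (11533/260 - 64)**2 = (-5107/260)**2 = 26081449/67600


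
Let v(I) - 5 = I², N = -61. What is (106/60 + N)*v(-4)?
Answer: -12439/10 ≈ -1243.9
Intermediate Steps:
v(I) = 5 + I²
(106/60 + N)*v(-4) = (106/60 - 61)*(5 + (-4)²) = (106*(1/60) - 61)*(5 + 16) = (53/30 - 61)*21 = -1777/30*21 = -12439/10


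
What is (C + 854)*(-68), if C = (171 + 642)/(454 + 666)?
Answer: -16273981/280 ≈ -58121.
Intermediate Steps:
C = 813/1120 ≈ 0.72589
(C + 854)*(-68) = (813/1120 + 854)*(-68) = (957293/1120)*(-68) = -16273981/280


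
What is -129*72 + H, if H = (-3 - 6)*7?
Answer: -9351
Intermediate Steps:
H = -63 (H = -9*7 = -63)
-129*72 + H = -129*72 - 63 = -9288 - 63 = -9351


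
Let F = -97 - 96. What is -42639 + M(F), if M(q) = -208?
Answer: -42847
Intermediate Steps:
F = -193
-42639 + M(F) = -42639 - 208 = -42847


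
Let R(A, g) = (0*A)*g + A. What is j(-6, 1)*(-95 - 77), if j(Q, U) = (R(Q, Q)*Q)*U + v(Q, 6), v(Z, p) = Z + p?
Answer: -6192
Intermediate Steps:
R(A, g) = A (R(A, g) = 0*g + A = 0 + A = A)
j(Q, U) = 6 + Q + U*Q² (j(Q, U) = (Q*Q)*U + (Q + 6) = Q²*U + (6 + Q) = U*Q² + (6 + Q) = 6 + Q + U*Q²)
j(-6, 1)*(-95 - 77) = (6 - 6 + 1*(-6)²)*(-95 - 77) = (6 - 6 + 1*36)*(-172) = (6 - 6 + 36)*(-172) = 36*(-172) = -6192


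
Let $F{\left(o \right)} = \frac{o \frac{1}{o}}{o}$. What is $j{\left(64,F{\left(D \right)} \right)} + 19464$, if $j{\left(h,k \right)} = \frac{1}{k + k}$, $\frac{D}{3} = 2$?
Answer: $19467$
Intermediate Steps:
$D = 6$ ($D = 3 \cdot 2 = 6$)
$F{\left(o \right)} = \frac{1}{o}$ ($F{\left(o \right)} = 1 \frac{1}{o} = \frac{1}{o}$)
$j{\left(h,k \right)} = \frac{1}{2 k}$
$j{\left(64,F{\left(D \right)} \right)} + 19464 = \frac{1}{2 \cdot \frac{1}{6}} + 19464 = \frac{\frac{1}{\frac{1}{6}}}{2} + 19464 = \frac{1}{2} \cdot 6 + 19464 = 3 + 19464 = 19467$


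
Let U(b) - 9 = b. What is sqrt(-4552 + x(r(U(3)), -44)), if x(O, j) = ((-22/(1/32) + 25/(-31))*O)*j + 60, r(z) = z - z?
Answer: 2*I*sqrt(1123) ≈ 67.022*I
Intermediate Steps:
U(b) = 9 + b
r(z) = 0
x(O, j) = 60 - 21849*O*j/31 (x(O, j) = ((-22/1/32 + 25*(-1/31))*O)*j + 60 = ((-22*32 - 25/31)*O)*j + 60 = ((-704 - 25/31)*O)*j + 60 = (-21849*O/31)*j + 60 = -21849*O*j/31 + 60 = 60 - 21849*O*j/31)
sqrt(-4552 + x(r(U(3)), -44)) = sqrt(-4552 + (60 - 21849/31*0*(-44))) = sqrt(-4552 + (60 + 0)) = sqrt(-4552 + 60) = sqrt(-4492) = 2*I*sqrt(1123)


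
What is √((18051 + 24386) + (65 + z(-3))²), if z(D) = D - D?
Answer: √46662 ≈ 216.01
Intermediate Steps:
z(D) = 0
√((18051 + 24386) + (65 + z(-3))²) = √((18051 + 24386) + (65 + 0)²) = √(42437 + 65²) = √(42437 + 4225) = √46662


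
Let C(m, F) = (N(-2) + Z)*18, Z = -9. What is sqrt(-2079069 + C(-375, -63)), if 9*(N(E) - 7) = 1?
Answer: I*sqrt(2079103) ≈ 1441.9*I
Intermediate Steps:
N(E) = 64/9 (N(E) = 7 + (1/9)*1 = 7 + 1/9 = 64/9)
C(m, F) = -34 (C(m, F) = (64/9 - 9)*18 = -17/9*18 = -34)
sqrt(-2079069 + C(-375, -63)) = sqrt(-2079069 - 34) = sqrt(-2079103) = I*sqrt(2079103)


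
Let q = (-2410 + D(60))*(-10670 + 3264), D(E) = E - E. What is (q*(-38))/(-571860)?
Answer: 33912074/28593 ≈ 1186.0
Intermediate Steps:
D(E) = 0
q = 17848460 (q = (-2410 + 0)*(-10670 + 3264) = -2410*(-7406) = 17848460)
(q*(-38))/(-571860) = (17848460*(-38))/(-571860) = -678241480*(-1/571860) = 33912074/28593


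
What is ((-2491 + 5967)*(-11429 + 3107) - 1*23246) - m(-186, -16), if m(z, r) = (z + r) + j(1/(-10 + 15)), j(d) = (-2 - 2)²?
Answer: -28950332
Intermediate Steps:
j(d) = 16 (j(d) = (-4)² = 16)
m(z, r) = 16 + r + z (m(z, r) = (z + r) + 16 = (r + z) + 16 = 16 + r + z)
((-2491 + 5967)*(-11429 + 3107) - 1*23246) - m(-186, -16) = ((-2491 + 5967)*(-11429 + 3107) - 1*23246) - (16 - 16 - 186) = (3476*(-8322) - 23246) - 1*(-186) = (-28927272 - 23246) + 186 = -28950518 + 186 = -28950332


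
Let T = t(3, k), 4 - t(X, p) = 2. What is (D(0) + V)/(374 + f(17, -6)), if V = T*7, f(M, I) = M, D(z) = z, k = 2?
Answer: 14/391 ≈ 0.035806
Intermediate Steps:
t(X, p) = 2 (t(X, p) = 4 - 1*2 = 4 - 2 = 2)
T = 2
V = 14 (V = 2*7 = 14)
(D(0) + V)/(374 + f(17, -6)) = (0 + 14)/(374 + 17) = 14/391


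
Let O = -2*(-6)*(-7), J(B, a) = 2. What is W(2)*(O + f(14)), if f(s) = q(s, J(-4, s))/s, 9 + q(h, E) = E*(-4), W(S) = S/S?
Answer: -1193/14 ≈ -85.214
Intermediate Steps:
W(S) = 1
q(h, E) = -9 - 4*E (q(h, E) = -9 + E*(-4) = -9 - 4*E)
f(s) = -17/s (f(s) = (-9 - 4*2)/s = (-9 - 8)/s = -17/s)
O = -84 (O = 12*(-7) = -84)
W(2)*(O + f(14)) = 1*(-84 - 17/14) = 1*(-1193/14) = -1193/14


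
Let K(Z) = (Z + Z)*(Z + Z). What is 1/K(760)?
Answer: 1/2310400 ≈ 4.3283e-7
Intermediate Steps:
K(Z) = 4*Z² (K(Z) = (2*Z)*(2*Z) = 4*Z²)
1/K(760) = 1/(4*760²) = 1/(4*577600) = 1/2310400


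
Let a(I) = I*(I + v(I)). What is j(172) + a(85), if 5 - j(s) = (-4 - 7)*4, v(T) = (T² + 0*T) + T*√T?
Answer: 621399 + 7225*√85 ≈ 6.8801e+5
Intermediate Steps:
v(T) = T² + T^(3/2) (v(T) = (T² + 0) + T^(3/2) = T² + T^(3/2))
j(s) = 49 (j(s) = 5 - (-4 - 7)*4 = 5 - (-11)*4 = 5 - 1*(-44) = 5 + 44 = 49)
a(I) = I*(I + I² + I^(3/2)) (a(I) = I*(I + (I² + I^(3/2))) = I*(I + I² + I^(3/2)))
j(172) + a(85) = 49 + 85*(85 + 85² + 85^(3/2)) = 49 + 85*(85 + 7225 + 85*√85) = 49 + 85*(7310 + 85*√85) = 49 + (621350 + 7225*√85) = 621399 + 7225*√85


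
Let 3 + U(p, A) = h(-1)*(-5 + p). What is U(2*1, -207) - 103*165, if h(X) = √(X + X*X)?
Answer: 0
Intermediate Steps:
h(X) = √(X + X²)
U(p, A) = -3 (U(p, A) = -3 + √(-(1 - 1))*(-5 + p) = -3 + √(-1*0)*(-5 + p) = -3 + √0*(-5 + p) = -3 + 0*(-5 + p) = -3 + 0 = -3)
U(2*1, -207) - 103*165 = -3 - 103*165 = -3 - 16995 = -16998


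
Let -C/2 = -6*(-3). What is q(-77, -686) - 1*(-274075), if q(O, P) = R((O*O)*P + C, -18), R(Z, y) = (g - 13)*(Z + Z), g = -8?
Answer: 171101935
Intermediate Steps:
C = -36 (C = -(-12)*(-3) = -2*18 = -36)
R(Z, y) = -42*Z (R(Z, y) = (-8 - 13)*(Z + Z) = -42*Z)
q(O, P) = 1512 - 42*P*O² (q(O, P) = -42*((O*O)*P - 36) = -42*(O²*P - 36) = -42*(P*O² - 36) = -42*(-36 + P*O²) = 1512 - 42*P*O²)
q(-77, -686) - 1*(-274075) = (1512 - 42*(-686)*(-77)²) - 1*(-274075) = (1512 - 42*(-686)*5929) + 274075 = (1512 + 170826348) + 274075 = 170827860 + 274075 = 171101935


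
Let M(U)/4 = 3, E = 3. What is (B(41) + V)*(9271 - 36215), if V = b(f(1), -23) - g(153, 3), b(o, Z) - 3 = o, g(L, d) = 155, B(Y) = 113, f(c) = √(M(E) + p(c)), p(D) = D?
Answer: 1050816 - 26944*√13 ≈ 9.5367e+5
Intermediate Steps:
M(U) = 12 (M(U) = 4*3 = 12)
f(c) = √(12 + c)
b(o, Z) = 3 + o
V = -152 + √13 (V = (3 + √(12 + 1)) - 1*155 = (3 + √13) - 155 = -152 + √13 ≈ -148.39)
(B(41) + V)*(9271 - 36215) = (113 + (-152 + √13))*(9271 - 36215) = (-39 + √13)*(-26944) = 1050816 - 26944*√13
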